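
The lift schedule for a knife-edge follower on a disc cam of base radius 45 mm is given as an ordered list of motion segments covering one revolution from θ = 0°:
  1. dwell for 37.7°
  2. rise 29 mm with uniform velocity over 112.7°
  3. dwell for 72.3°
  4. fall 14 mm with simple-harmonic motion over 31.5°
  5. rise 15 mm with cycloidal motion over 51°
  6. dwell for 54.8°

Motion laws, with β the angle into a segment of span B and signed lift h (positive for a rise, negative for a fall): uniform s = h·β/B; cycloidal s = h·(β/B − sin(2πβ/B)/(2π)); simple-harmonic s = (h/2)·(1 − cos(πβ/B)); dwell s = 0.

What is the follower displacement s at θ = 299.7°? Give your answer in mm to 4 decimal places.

seg 1 [0°–37.7°] dwell: s stays 0.0000
seg 2 [37.7°–150.4°] uniform, h=29: full span → s += 29 → s = 29.0000
seg 3 [150.4°–222.7°] dwell: s stays 29.0000
seg 4 [222.7°–254.2°] simple-harmonic, h=-14: full span → s += -14 → s = 15.0000
seg 5 [254.2°–305.2°] cycloidal, h=15: θ=299.7° here. β=45.5, B=51. 15·(0.8922 − sin(2π·0.8922)/(2π)) = 14.8790 → s = 29.8790

29.8790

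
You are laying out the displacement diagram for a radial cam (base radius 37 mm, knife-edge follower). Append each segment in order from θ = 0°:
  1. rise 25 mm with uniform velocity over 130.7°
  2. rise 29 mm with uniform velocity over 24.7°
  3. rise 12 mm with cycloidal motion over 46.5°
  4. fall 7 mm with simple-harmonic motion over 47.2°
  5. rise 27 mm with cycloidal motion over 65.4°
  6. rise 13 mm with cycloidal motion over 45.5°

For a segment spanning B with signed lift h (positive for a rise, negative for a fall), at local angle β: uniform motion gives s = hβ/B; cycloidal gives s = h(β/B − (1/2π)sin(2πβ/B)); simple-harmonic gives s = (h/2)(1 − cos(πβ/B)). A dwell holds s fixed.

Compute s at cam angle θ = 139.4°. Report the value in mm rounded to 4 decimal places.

seg 1 [0°–130.7°] uniform, h=25: full span → s += 25 → s = 25.0000
seg 2 [130.7°–155.4°] uniform, h=29: θ=139.4° here. β=8.7, B=24.7. 29·8.7/24.7 = 10.2146 → s = 35.2146

35.2146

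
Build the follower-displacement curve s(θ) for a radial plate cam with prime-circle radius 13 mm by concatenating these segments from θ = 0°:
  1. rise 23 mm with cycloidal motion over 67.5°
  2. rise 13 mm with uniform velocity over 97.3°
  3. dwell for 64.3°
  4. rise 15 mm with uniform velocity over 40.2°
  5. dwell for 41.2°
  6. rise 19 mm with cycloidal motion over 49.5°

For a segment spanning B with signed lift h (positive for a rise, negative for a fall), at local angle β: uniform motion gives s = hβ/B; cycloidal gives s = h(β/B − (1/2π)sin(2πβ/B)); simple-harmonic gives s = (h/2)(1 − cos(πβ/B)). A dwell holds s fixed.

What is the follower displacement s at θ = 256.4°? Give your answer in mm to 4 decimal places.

seg 1 [0°–67.5°] cycloidal, h=23: full span → s += 23 → s = 23.0000
seg 2 [67.5°–164.8°] uniform, h=13: full span → s += 13 → s = 36.0000
seg 3 [164.8°–229.1°] dwell: s stays 36.0000
seg 4 [229.1°–269.3°] uniform, h=15: θ=256.4° here. β=27.3, B=40.2. 15·27.3/40.2 = 10.1866 → s = 46.1866

46.1866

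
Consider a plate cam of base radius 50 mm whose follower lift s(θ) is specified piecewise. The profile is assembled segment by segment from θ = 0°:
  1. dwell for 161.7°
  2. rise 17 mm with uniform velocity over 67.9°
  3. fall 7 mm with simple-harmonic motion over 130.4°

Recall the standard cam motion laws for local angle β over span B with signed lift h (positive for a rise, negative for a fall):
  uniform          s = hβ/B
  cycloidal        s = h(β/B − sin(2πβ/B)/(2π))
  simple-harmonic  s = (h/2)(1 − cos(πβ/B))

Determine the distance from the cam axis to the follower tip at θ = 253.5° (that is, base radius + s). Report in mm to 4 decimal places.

seg 1 [0°–161.7°] dwell: s stays 0.0000
seg 2 [161.7°–229.6°] uniform, h=17: full span → s += 17 → s = 17.0000
seg 3 [229.6°–360°] simple-harmonic, h=-7: θ=253.5° here. β=23.9, B=130.4. -7/2·(1 − cos(π·0.1833)) = -0.5643 → s = 16.4357
radial distance = base radius + s = 50 + 16.4357 = 66.4357

66.4357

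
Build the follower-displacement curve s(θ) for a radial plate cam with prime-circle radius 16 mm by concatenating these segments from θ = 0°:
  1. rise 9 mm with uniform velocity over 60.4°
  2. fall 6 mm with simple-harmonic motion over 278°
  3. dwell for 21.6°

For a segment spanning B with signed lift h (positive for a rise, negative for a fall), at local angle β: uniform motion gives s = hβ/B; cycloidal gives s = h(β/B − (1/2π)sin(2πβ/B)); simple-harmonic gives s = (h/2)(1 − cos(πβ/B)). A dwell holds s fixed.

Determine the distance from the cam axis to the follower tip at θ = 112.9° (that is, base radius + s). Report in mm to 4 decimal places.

seg 1 [0°–60.4°] uniform, h=9: full span → s += 9 → s = 9.0000
seg 2 [60.4°–338.4°] simple-harmonic, h=-6: θ=112.9° here. β=52.5, B=278. -6/2·(1 − cos(π·0.1888)) = -0.5127 → s = 8.4873
radial distance = base radius + s = 16 + 8.4873 = 24.4873

24.4873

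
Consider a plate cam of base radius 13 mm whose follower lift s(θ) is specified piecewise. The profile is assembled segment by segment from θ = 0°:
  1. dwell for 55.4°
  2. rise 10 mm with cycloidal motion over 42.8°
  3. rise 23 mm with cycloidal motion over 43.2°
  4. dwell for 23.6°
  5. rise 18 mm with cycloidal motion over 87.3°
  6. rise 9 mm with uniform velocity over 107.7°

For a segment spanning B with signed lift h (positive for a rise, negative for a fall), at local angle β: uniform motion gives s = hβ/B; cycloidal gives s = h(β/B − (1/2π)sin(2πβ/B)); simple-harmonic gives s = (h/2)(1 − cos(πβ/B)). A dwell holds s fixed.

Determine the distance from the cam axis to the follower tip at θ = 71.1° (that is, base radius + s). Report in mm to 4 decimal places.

seg 1 [0°–55.4°] dwell: s stays 0.0000
seg 2 [55.4°–98.2°] cycloidal, h=10: θ=71.1° here. β=15.7, B=42.8. 10·(0.3668 − sin(2π·0.3668)/(2π)) = 2.4865 → s = 2.4865
radial distance = base radius + s = 13 + 2.4865 = 15.4865

15.4865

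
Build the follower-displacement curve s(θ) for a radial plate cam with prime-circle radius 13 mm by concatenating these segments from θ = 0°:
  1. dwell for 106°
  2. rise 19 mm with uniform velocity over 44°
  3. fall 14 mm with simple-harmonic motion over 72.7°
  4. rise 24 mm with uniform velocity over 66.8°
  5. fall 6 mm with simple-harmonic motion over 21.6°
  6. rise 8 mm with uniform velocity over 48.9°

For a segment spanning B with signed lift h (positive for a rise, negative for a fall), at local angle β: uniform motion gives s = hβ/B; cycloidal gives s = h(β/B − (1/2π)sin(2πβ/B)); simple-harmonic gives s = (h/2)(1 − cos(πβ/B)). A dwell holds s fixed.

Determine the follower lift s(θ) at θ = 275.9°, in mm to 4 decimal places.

seg 1 [0°–106°] dwell: s stays 0.0000
seg 2 [106°–150°] uniform, h=19: full span → s += 19 → s = 19.0000
seg 3 [150°–222.7°] simple-harmonic, h=-14: full span → s += -14 → s = 5.0000
seg 4 [222.7°–289.5°] uniform, h=24: θ=275.9° here. β=53.2, B=66.8. 24·53.2/66.8 = 19.1138 → s = 24.1138

24.1138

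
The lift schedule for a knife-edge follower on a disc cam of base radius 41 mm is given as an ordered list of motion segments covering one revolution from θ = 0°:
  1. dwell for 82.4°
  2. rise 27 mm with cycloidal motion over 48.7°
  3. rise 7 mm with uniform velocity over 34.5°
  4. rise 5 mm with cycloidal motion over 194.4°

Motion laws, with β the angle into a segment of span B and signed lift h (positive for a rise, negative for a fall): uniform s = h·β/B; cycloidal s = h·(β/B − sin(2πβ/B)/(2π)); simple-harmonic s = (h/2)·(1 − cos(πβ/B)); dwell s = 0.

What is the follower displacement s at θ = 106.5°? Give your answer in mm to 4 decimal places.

seg 1 [0°–82.4°] dwell: s stays 0.0000
seg 2 [82.4°–131.1°] cycloidal, h=27: θ=106.5° here. β=24.1, B=48.7. 27·(0.4949 − sin(2π·0.4949)/(2π)) = 13.2228 → s = 13.2228

13.2228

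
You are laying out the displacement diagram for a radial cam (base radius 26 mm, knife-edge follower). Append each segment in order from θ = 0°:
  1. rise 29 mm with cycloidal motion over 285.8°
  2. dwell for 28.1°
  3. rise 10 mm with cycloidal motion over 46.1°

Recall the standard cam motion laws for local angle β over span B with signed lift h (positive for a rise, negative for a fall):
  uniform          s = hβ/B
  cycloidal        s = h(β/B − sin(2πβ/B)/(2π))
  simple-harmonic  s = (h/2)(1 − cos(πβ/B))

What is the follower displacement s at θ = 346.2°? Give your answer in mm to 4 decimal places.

seg 1 [0°–285.8°] cycloidal, h=29: full span → s += 29 → s = 29.0000
seg 2 [285.8°–313.9°] dwell: s stays 29.0000
seg 3 [313.9°–360°] cycloidal, h=10: θ=346.2° here. β=32.3, B=46.1. 10·(0.7007 − sin(2π·0.7007)/(2π)) = 8.5222 → s = 37.5222

37.5222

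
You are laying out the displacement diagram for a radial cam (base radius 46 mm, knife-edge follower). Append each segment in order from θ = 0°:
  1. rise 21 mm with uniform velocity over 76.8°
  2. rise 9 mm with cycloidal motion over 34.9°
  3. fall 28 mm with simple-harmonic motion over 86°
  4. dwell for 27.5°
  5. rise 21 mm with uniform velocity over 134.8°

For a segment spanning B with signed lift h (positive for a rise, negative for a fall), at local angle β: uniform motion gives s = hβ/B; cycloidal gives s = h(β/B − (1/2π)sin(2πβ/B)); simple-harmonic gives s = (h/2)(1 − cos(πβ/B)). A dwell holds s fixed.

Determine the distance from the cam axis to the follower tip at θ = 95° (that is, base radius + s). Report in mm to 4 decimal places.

seg 1 [0°–76.8°] uniform, h=21: full span → s += 21 → s = 21.0000
seg 2 [76.8°–111.7°] cycloidal, h=9: θ=95° here. β=18.2, B=34.9. 9·(0.5215 − sin(2π·0.5215)/(2π)) = 4.8862 → s = 25.8862
radial distance = base radius + s = 46 + 25.8862 = 71.8862

71.8862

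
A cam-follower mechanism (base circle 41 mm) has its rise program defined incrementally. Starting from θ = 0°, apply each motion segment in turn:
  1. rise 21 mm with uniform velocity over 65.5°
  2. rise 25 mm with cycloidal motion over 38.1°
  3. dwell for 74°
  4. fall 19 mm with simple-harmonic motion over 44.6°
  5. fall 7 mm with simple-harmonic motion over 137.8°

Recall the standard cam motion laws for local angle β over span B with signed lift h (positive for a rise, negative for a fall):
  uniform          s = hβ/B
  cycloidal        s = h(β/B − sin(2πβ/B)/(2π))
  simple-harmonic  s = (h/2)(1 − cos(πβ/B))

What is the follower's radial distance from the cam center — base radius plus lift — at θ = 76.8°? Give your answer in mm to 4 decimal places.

seg 1 [0°–65.5°] uniform, h=21: full span → s += 21 → s = 21.0000
seg 2 [65.5°–103.6°] cycloidal, h=25: θ=76.8° here. β=11.3, B=38.1. 25·(0.2966 − sin(2π·0.2966)/(2π)) = 3.6051 → s = 24.6051
radial distance = base radius + s = 41 + 24.6051 = 65.6051

65.6051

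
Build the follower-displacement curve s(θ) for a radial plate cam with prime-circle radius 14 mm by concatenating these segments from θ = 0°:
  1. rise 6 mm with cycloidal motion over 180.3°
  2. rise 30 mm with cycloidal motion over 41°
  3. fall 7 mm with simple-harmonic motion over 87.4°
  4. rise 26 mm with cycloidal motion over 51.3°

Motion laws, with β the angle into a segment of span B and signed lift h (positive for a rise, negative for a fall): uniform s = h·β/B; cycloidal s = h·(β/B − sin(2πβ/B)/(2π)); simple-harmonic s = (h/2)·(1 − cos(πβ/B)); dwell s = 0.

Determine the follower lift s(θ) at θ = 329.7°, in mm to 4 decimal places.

seg 1 [0°–180.3°] cycloidal, h=6: full span → s += 6 → s = 6.0000
seg 2 [180.3°–221.3°] cycloidal, h=30: full span → s += 30 → s = 36.0000
seg 3 [221.3°–308.7°] simple-harmonic, h=-7: full span → s += -7 → s = 29.0000
seg 4 [308.7°–360°] cycloidal, h=26: θ=329.7° here. β=21, B=51.3. 26·(0.4094 − sin(2π·0.4094)/(2π)) = 8.4119 → s = 37.4119

37.4119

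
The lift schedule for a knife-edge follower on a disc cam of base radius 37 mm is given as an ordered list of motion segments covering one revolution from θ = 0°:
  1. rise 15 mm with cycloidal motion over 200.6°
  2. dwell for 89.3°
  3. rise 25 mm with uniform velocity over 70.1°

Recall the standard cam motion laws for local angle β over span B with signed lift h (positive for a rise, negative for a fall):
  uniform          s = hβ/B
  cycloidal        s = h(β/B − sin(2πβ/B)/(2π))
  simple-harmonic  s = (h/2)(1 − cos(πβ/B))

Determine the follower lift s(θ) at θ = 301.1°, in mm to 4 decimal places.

seg 1 [0°–200.6°] cycloidal, h=15: full span → s += 15 → s = 15.0000
seg 2 [200.6°–289.9°] dwell: s stays 15.0000
seg 3 [289.9°–360°] uniform, h=25: θ=301.1° here. β=11.2, B=70.1. 25·11.2/70.1 = 3.9943 → s = 18.9943

18.9943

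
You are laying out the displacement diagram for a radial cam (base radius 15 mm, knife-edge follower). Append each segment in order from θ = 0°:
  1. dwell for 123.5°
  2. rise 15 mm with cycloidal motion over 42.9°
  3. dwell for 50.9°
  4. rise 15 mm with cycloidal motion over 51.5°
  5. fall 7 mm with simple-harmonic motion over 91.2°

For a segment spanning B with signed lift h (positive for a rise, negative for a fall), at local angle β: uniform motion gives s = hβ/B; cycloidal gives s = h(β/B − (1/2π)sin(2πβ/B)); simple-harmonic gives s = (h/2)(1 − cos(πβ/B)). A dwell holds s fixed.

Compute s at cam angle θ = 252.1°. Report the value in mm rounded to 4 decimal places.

seg 1 [0°–123.5°] dwell: s stays 0.0000
seg 2 [123.5°–166.4°] cycloidal, h=15: full span → s += 15 → s = 15.0000
seg 3 [166.4°–217.3°] dwell: s stays 15.0000
seg 4 [217.3°–268.8°] cycloidal, h=15: θ=252.1° here. β=34.8, B=51.5. 15·(0.6757 − sin(2π·0.6757)/(2π)) = 12.2680 → s = 27.2680

27.2680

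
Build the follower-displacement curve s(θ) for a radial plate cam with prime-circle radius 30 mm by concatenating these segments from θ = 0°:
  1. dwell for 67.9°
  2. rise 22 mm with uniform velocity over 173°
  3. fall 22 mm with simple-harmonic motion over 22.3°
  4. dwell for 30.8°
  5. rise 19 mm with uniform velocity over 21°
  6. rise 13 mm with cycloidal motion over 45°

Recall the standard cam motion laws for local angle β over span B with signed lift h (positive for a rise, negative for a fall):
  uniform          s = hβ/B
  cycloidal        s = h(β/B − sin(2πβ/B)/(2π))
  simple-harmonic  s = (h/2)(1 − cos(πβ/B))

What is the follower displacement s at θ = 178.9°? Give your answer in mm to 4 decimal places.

seg 1 [0°–67.9°] dwell: s stays 0.0000
seg 2 [67.9°–240.9°] uniform, h=22: θ=178.9° here. β=111, B=173. 22·111/173 = 14.1156 → s = 14.1156

14.1156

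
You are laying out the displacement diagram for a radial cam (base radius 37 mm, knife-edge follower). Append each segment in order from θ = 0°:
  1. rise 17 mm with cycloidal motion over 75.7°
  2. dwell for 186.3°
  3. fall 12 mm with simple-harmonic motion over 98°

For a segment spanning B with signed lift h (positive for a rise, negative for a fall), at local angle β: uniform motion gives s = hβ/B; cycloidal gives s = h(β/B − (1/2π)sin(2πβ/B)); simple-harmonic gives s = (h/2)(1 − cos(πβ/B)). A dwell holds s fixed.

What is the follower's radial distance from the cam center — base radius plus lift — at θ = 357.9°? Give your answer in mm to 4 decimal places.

seg 1 [0°–75.7°] cycloidal, h=17: full span → s += 17 → s = 17.0000
seg 2 [75.7°–262°] dwell: s stays 17.0000
seg 3 [262°–360°] simple-harmonic, h=-12: θ=357.9° here. β=95.9, B=98. -12/2·(1 − cos(π·0.9786)) = -11.9864 → s = 5.0136
radial distance = base radius + s = 37 + 5.0136 = 42.0136

42.0136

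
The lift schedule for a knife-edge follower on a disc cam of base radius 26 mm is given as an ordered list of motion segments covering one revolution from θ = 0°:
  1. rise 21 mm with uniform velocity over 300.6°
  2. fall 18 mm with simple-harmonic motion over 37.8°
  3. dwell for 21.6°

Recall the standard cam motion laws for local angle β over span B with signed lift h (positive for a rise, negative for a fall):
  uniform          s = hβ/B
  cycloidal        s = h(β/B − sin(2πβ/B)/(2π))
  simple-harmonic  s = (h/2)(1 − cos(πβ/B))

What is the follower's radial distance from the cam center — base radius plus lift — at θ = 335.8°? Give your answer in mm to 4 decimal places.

seg 1 [0°–300.6°] uniform, h=21: full span → s += 21 → s = 21.0000
seg 2 [300.6°–338.4°] simple-harmonic, h=-18: θ=335.8° here. β=35.2, B=37.8. -18/2·(1 − cos(π·0.9312)) = -17.7907 → s = 3.2093
radial distance = base radius + s = 26 + 3.2093 = 29.2093

29.2093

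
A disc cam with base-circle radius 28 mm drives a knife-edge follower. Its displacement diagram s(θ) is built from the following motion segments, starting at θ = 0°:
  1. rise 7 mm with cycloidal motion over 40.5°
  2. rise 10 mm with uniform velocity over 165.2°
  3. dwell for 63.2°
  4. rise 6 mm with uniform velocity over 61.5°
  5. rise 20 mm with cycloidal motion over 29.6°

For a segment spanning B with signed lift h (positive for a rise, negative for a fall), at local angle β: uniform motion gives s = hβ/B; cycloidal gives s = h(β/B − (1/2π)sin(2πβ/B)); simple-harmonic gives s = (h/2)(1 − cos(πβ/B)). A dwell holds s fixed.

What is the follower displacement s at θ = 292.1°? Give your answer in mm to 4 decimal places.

seg 1 [0°–40.5°] cycloidal, h=7: full span → s += 7 → s = 7.0000
seg 2 [40.5°–205.7°] uniform, h=10: full span → s += 10 → s = 17.0000
seg 3 [205.7°–268.9°] dwell: s stays 17.0000
seg 4 [268.9°–330.4°] uniform, h=6: θ=292.1° here. β=23.2, B=61.5. 6·23.2/61.5 = 2.2634 → s = 19.2634

19.2634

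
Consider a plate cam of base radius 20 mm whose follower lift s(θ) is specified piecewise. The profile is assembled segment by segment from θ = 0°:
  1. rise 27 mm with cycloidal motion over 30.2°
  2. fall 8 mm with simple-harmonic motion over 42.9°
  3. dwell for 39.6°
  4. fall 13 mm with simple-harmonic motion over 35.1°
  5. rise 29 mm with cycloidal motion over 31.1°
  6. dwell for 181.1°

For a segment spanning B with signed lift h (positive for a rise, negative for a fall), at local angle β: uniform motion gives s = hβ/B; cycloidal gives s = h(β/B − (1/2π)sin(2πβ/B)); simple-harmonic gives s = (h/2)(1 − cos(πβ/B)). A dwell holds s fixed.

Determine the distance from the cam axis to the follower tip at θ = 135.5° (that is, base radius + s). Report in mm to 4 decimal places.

seg 1 [0°–30.2°] cycloidal, h=27: full span → s += 27 → s = 27.0000
seg 2 [30.2°–73.1°] simple-harmonic, h=-8: full span → s += -8 → s = 19.0000
seg 3 [73.1°–112.7°] dwell: s stays 19.0000
seg 4 [112.7°–147.8°] simple-harmonic, h=-13: θ=135.5° here. β=22.8, B=35.1. -13/2·(1 − cos(π·0.6496)) = -9.4432 → s = 9.5568
radial distance = base radius + s = 20 + 9.5568 = 29.5568

29.5568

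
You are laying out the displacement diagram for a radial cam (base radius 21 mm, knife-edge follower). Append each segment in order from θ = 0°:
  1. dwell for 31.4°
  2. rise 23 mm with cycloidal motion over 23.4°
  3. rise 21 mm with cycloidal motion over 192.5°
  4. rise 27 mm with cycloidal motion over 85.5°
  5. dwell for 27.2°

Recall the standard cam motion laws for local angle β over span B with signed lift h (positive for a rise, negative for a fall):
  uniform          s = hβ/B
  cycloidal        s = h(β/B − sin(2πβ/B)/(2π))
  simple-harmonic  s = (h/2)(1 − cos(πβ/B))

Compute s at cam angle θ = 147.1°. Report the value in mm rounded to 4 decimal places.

seg 1 [0°–31.4°] dwell: s stays 0.0000
seg 2 [31.4°–54.8°] cycloidal, h=23: full span → s += 23 → s = 23.0000
seg 3 [54.8°–247.3°] cycloidal, h=21: θ=147.1° here. β=92.3, B=192.5. 21·(0.4795 − sin(2π·0.4795)/(2π)) = 9.6394 → s = 32.6394

32.6394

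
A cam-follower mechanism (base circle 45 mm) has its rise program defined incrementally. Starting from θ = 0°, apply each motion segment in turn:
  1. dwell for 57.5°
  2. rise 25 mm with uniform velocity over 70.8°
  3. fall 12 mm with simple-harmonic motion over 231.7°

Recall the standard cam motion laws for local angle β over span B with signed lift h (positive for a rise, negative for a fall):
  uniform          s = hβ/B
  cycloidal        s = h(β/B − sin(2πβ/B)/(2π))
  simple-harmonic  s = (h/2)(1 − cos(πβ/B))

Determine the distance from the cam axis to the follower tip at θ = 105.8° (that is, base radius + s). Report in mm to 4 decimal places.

seg 1 [0°–57.5°] dwell: s stays 0.0000
seg 2 [57.5°–128.3°] uniform, h=25: θ=105.8° here. β=48.3, B=70.8. 25·48.3/70.8 = 17.0551 → s = 17.0551
radial distance = base radius + s = 45 + 17.0551 = 62.0551

62.0551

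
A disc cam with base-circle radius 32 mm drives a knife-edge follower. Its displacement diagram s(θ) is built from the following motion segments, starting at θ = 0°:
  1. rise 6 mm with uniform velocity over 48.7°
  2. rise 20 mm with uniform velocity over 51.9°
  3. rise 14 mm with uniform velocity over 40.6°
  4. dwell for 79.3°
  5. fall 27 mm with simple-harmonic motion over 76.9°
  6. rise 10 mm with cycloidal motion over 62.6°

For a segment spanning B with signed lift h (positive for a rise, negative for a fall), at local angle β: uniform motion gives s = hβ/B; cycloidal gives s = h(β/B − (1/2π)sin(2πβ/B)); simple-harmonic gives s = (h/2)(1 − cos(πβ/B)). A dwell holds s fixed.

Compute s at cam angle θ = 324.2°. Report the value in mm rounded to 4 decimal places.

seg 1 [0°–48.7°] uniform, h=6: full span → s += 6 → s = 6.0000
seg 2 [48.7°–100.6°] uniform, h=20: full span → s += 20 → s = 26.0000
seg 3 [100.6°–141.2°] uniform, h=14: full span → s += 14 → s = 40.0000
seg 4 [141.2°–220.5°] dwell: s stays 40.0000
seg 5 [220.5°–297.4°] simple-harmonic, h=-27: full span → s += -27 → s = 13.0000
seg 6 [297.4°–360°] cycloidal, h=10: θ=324.2° here. β=26.8, B=62.6. 10·(0.4281 − sin(2π·0.4281)/(2π)) = 3.5865 → s = 16.5865

16.5865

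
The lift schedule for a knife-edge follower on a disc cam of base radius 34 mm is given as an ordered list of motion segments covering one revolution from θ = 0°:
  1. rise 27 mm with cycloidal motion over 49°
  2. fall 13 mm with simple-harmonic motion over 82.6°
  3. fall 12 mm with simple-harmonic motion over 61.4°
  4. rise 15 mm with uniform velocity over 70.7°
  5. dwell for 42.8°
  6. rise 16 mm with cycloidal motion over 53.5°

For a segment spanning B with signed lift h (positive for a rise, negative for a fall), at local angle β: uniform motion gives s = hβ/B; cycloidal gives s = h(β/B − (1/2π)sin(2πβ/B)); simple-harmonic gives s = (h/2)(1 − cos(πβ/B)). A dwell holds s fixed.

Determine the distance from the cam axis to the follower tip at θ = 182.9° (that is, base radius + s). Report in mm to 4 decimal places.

seg 1 [0°–49°] cycloidal, h=27: full span → s += 27 → s = 27.0000
seg 2 [49°–131.6°] simple-harmonic, h=-13: full span → s += -13 → s = 14.0000
seg 3 [131.6°–193°] simple-harmonic, h=-12: θ=182.9° here. β=51.3, B=61.4. -12/2·(1 − cos(π·0.8355)) = -11.2165 → s = 2.7835
radial distance = base radius + s = 34 + 2.7835 = 36.7835

36.7835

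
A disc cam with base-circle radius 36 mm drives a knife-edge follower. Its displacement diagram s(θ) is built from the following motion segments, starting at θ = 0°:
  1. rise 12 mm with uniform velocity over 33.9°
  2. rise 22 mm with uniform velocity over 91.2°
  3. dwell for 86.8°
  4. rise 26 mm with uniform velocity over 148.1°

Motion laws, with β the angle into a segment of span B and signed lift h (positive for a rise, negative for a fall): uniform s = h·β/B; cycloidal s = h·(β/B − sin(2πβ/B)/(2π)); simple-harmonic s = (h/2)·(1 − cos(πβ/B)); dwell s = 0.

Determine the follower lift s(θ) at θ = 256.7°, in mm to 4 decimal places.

seg 1 [0°–33.9°] uniform, h=12: full span → s += 12 → s = 12.0000
seg 2 [33.9°–125.1°] uniform, h=22: full span → s += 22 → s = 34.0000
seg 3 [125.1°–211.9°] dwell: s stays 34.0000
seg 4 [211.9°–360°] uniform, h=26: θ=256.7° here. β=44.8, B=148.1. 26·44.8/148.1 = 7.8650 → s = 41.8650

41.8650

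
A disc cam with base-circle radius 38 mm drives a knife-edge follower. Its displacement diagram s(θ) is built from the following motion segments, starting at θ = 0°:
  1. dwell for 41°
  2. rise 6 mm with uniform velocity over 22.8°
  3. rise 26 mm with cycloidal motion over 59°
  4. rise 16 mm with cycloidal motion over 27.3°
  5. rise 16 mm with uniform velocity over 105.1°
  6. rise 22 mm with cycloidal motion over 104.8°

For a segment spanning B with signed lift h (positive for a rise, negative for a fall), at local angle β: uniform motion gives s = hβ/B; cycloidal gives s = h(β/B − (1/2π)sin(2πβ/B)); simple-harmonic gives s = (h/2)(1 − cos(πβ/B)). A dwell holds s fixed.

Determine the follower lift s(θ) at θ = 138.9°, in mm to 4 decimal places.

seg 1 [0°–41°] dwell: s stays 0.0000
seg 2 [41°–63.8°] uniform, h=6: full span → s += 6 → s = 6.0000
seg 3 [63.8°–122.8°] cycloidal, h=26: full span → s += 26 → s = 32.0000
seg 4 [122.8°–150.1°] cycloidal, h=16: θ=138.9° here. β=16.1, B=27.3. 16·(0.5897 − sin(2π·0.5897)/(2π)) = 10.7969 → s = 42.7969

42.7969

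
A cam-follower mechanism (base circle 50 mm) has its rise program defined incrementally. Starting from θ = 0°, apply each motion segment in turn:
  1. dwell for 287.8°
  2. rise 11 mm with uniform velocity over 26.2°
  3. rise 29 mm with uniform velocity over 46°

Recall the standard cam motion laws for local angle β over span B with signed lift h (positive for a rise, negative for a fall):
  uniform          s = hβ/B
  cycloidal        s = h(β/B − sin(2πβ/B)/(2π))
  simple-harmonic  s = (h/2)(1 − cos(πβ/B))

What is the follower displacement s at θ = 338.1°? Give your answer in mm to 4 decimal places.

seg 1 [0°–287.8°] dwell: s stays 0.0000
seg 2 [287.8°–314°] uniform, h=11: full span → s += 11 → s = 11.0000
seg 3 [314°–360°] uniform, h=29: θ=338.1° here. β=24.1, B=46. 29·24.1/46 = 15.1935 → s = 26.1935

26.1935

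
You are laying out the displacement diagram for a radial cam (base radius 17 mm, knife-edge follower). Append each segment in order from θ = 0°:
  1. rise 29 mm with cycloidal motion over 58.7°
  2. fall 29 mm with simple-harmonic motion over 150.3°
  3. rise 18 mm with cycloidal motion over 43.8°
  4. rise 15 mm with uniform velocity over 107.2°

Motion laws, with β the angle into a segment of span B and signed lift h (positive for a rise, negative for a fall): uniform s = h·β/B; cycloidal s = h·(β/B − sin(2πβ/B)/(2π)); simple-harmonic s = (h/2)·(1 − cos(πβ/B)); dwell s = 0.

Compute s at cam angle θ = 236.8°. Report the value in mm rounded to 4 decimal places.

seg 1 [0°–58.7°] cycloidal, h=29: full span → s += 29 → s = 29.0000
seg 2 [58.7°–209°] simple-harmonic, h=-29: full span → s += -29 → s = 0.0000
seg 3 [209°–252.8°] cycloidal, h=18: θ=236.8° here. β=27.8, B=43.8. 18·(0.6347 − sin(2π·0.6347)/(2π)) = 13.5700 → s = 13.5700

13.5700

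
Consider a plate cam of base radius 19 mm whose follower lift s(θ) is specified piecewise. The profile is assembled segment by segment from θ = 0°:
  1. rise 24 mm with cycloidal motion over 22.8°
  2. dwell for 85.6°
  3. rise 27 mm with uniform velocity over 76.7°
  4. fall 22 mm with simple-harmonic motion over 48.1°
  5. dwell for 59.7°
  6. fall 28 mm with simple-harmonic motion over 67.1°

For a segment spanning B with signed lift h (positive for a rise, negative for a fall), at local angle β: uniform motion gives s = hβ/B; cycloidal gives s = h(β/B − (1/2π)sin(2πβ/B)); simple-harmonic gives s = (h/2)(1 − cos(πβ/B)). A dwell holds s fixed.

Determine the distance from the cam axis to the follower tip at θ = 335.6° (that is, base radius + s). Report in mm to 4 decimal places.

seg 1 [0°–22.8°] cycloidal, h=24: full span → s += 24 → s = 24.0000
seg 2 [22.8°–108.4°] dwell: s stays 24.0000
seg 3 [108.4°–185.1°] uniform, h=27: full span → s += 27 → s = 51.0000
seg 4 [185.1°–233.2°] simple-harmonic, h=-22: full span → s += -22 → s = 29.0000
seg 5 [233.2°–292.9°] dwell: s stays 29.0000
seg 6 [292.9°–360°] simple-harmonic, h=-28: θ=335.6° here. β=42.7, B=67.1. -28/2·(1 − cos(π·0.6364)) = -19.8158 → s = 9.1842
radial distance = base radius + s = 19 + 9.1842 = 28.1842

28.1842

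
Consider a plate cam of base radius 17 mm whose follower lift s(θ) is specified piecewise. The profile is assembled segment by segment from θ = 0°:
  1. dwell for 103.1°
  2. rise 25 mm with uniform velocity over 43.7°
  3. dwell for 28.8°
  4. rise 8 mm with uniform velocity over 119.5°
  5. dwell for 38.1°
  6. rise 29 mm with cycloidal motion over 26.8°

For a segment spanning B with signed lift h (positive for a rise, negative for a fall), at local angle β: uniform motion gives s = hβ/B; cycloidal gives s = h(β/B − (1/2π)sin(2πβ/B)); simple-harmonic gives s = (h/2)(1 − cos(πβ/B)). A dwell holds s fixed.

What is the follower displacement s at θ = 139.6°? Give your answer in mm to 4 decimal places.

seg 1 [0°–103.1°] dwell: s stays 0.0000
seg 2 [103.1°–146.8°] uniform, h=25: θ=139.6° here. β=36.5, B=43.7. 25·36.5/43.7 = 20.8810 → s = 20.8810

20.8810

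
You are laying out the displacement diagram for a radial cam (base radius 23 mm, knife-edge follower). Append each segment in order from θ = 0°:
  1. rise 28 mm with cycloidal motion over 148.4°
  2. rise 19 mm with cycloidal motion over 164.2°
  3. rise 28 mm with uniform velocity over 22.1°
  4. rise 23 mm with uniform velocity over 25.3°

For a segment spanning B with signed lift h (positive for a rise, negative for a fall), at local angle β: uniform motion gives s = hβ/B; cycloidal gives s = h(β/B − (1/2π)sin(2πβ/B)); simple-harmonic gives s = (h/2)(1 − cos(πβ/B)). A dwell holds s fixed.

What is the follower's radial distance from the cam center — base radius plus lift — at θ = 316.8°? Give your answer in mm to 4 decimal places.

seg 1 [0°–148.4°] cycloidal, h=28: full span → s += 28 → s = 28.0000
seg 2 [148.4°–312.6°] cycloidal, h=19: full span → s += 19 → s = 47.0000
seg 3 [312.6°–334.7°] uniform, h=28: θ=316.8° here. β=4.2, B=22.1. 28·4.2/22.1 = 5.3213 → s = 52.3213
radial distance = base radius + s = 23 + 52.3213 = 75.3213

75.3213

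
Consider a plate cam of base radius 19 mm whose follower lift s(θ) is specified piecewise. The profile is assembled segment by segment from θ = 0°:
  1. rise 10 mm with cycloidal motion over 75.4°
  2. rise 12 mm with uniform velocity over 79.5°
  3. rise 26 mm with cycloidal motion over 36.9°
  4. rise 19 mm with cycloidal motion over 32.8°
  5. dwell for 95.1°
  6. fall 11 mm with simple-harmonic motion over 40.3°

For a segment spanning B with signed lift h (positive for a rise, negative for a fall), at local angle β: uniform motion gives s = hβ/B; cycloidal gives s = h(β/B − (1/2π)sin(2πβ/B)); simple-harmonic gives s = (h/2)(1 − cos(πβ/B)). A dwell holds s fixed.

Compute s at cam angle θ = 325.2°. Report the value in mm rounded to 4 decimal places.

seg 1 [0°–75.4°] cycloidal, h=10: full span → s += 10 → s = 10.0000
seg 2 [75.4°–154.9°] uniform, h=12: full span → s += 12 → s = 22.0000
seg 3 [154.9°–191.8°] cycloidal, h=26: full span → s += 26 → s = 48.0000
seg 4 [191.8°–224.6°] cycloidal, h=19: full span → s += 19 → s = 67.0000
seg 5 [224.6°–319.7°] dwell: s stays 67.0000
seg 6 [319.7°–360°] simple-harmonic, h=-11: θ=325.2° here. β=5.5, B=40.3. -11/2·(1 − cos(π·0.1365)) = -0.4978 → s = 66.5022

66.5022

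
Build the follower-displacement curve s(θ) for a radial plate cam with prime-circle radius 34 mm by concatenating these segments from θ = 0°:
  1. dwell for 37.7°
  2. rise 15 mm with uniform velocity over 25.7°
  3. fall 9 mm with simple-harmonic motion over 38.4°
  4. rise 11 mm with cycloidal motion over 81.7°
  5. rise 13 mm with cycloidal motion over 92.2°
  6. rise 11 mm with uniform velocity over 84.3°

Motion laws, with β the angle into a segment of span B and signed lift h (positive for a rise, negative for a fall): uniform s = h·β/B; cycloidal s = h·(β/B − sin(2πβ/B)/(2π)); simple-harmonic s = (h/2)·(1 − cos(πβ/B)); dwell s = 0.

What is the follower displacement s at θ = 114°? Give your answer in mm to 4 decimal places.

seg 1 [0°–37.7°] dwell: s stays 0.0000
seg 2 [37.7°–63.4°] uniform, h=15: full span → s += 15 → s = 15.0000
seg 3 [63.4°–101.8°] simple-harmonic, h=-9: full span → s += -9 → s = 6.0000
seg 4 [101.8°–183.5°] cycloidal, h=11: θ=114° here. β=12.2, B=81.7. 11·(0.1493 − sin(2π·0.1493)/(2π)) = 0.2306 → s = 6.2306

6.2306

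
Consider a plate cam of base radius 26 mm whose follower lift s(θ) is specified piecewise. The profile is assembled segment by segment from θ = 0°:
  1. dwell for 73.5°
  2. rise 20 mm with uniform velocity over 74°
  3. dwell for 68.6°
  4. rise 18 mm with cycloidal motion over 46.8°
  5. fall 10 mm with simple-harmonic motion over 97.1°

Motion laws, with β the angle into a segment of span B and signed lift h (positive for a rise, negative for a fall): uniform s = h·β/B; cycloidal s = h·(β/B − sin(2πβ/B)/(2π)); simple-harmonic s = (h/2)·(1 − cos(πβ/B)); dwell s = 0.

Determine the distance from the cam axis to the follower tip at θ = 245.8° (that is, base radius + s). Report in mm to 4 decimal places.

seg 1 [0°–73.5°] dwell: s stays 0.0000
seg 2 [73.5°–147.5°] uniform, h=20: full span → s += 20 → s = 20.0000
seg 3 [147.5°–216.1°] dwell: s stays 20.0000
seg 4 [216.1°–262.9°] cycloidal, h=18: θ=245.8° here. β=29.7, B=46.8. 18·(0.6346 − sin(2π·0.6346)/(2π)) = 13.5674 → s = 33.5674
radial distance = base radius + s = 26 + 33.5674 = 59.5674

59.5674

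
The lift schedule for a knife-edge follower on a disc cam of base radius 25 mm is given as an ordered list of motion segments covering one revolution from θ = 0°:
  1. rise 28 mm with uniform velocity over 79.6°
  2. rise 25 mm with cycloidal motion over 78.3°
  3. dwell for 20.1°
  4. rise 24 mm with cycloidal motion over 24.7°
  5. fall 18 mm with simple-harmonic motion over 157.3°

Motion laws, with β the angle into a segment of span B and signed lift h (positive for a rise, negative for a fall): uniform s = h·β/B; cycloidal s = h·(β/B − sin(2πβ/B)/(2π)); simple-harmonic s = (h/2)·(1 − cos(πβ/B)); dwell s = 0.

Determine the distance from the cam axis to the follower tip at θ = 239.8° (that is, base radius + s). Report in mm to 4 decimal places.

seg 1 [0°–79.6°] uniform, h=28: full span → s += 28 → s = 28.0000
seg 2 [79.6°–157.9°] cycloidal, h=25: full span → s += 25 → s = 53.0000
seg 3 [157.9°–178°] dwell: s stays 53.0000
seg 4 [178°–202.7°] cycloidal, h=24: full span → s += 24 → s = 77.0000
seg 5 [202.7°–360°] simple-harmonic, h=-18: θ=239.8° here. β=37.1, B=157.3. -18/2·(1 − cos(π·0.2359)) = -2.3596 → s = 74.6404
radial distance = base radius + s = 25 + 74.6404 = 99.6404

99.6404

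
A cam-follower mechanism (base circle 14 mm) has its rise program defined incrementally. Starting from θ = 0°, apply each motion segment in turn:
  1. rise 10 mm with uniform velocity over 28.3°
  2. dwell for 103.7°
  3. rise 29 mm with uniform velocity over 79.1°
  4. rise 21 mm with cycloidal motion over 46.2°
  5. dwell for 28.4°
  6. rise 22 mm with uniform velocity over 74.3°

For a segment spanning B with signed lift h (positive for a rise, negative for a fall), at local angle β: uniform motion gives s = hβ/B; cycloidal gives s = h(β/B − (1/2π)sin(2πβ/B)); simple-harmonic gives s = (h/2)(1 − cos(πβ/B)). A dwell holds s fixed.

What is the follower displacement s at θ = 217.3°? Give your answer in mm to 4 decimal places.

seg 1 [0°–28.3°] uniform, h=10: full span → s += 10 → s = 10.0000
seg 2 [28.3°–132°] dwell: s stays 10.0000
seg 3 [132°–211.1°] uniform, h=29: full span → s += 29 → s = 39.0000
seg 4 [211.1°–257.3°] cycloidal, h=21: θ=217.3° here. β=6.2, B=46.2. 21·(0.1342 − sin(2π·0.1342)/(2π)) = 0.3223 → s = 39.3223

39.3223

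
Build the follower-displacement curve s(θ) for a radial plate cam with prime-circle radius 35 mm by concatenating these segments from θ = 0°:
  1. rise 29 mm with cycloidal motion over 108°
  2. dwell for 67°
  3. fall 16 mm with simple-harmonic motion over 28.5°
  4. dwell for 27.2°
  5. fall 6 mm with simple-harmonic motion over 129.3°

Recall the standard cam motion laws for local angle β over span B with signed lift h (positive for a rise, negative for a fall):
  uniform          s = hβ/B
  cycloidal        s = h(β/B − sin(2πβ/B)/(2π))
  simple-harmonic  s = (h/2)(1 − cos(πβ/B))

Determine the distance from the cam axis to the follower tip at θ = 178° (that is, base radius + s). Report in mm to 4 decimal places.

seg 1 [0°–108°] cycloidal, h=29: full span → s += 29 → s = 29.0000
seg 2 [108°–175°] dwell: s stays 29.0000
seg 3 [175°–203.5°] simple-harmonic, h=-16: θ=178° here. β=3, B=28.5. -16/2·(1 − cos(π·0.1053)) = -0.4335 → s = 28.5665
radial distance = base radius + s = 35 + 28.5665 = 63.5665

63.5665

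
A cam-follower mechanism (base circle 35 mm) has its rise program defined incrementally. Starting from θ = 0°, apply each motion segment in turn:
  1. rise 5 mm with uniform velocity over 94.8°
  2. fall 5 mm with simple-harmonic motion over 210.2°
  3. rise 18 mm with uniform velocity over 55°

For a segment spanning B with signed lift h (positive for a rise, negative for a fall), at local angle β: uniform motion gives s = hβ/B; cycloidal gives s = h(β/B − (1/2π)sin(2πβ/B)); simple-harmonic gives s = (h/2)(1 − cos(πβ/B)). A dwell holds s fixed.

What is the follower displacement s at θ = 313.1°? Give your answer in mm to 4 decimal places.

seg 1 [0°–94.8°] uniform, h=5: full span → s += 5 → s = 5.0000
seg 2 [94.8°–305°] simple-harmonic, h=-5: full span → s += -5 → s = 0.0000
seg 3 [305°–360°] uniform, h=18: θ=313.1° here. β=8.1, B=55. 18·8.1/55 = 2.6509 → s = 2.6509

2.6509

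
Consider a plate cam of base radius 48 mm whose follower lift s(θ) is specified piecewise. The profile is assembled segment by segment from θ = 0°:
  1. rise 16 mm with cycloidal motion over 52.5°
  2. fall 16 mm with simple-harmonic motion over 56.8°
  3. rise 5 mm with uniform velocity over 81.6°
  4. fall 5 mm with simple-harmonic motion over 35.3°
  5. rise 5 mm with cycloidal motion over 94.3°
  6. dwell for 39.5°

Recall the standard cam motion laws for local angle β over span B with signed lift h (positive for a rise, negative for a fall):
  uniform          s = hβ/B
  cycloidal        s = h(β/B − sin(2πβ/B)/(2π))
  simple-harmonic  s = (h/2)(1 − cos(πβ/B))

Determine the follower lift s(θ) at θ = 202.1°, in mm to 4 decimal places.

seg 1 [0°–52.5°] cycloidal, h=16: full span → s += 16 → s = 16.0000
seg 2 [52.5°–109.3°] simple-harmonic, h=-16: full span → s += -16 → s = 0.0000
seg 3 [109.3°–190.9°] uniform, h=5: full span → s += 5 → s = 5.0000
seg 4 [190.9°–226.2°] simple-harmonic, h=-5: θ=202.1° here. β=11.2, B=35.3. -5/2·(1 − cos(π·0.3173)) = -1.1424 → s = 3.8576

3.8576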